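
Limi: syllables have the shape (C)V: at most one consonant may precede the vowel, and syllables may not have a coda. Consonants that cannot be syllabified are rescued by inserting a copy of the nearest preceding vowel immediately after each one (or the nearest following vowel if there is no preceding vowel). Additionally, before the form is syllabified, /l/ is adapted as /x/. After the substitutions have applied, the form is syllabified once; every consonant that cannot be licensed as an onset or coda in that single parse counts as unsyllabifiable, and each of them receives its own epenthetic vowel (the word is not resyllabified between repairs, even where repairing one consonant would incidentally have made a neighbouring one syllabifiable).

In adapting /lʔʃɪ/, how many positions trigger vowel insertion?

After substitution the input is /xʔʃɪ/.
The unsyllabifiable consonants are /x/, /ʔ/; each receives one epenthetic vowel.

2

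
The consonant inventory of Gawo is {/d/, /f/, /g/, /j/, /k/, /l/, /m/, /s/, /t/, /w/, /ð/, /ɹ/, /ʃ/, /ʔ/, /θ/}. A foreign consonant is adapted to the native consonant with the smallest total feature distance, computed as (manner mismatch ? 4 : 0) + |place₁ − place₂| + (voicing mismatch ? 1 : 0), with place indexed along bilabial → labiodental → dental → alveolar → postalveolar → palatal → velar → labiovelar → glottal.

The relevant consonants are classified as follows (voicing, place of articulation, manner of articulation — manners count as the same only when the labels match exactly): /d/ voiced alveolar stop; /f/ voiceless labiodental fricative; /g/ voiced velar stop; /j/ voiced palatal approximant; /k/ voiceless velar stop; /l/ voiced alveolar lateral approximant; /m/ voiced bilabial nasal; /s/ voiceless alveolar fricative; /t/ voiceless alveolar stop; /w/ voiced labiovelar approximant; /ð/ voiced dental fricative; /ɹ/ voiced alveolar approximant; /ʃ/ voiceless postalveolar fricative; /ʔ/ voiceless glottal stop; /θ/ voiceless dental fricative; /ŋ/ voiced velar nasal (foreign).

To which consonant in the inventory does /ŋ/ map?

g

/g/ is closest: manner differs (nasal→stop, +4), place distance 0 (velar→velar), same voicing; total 4. Next closest is /j/ at distance 5.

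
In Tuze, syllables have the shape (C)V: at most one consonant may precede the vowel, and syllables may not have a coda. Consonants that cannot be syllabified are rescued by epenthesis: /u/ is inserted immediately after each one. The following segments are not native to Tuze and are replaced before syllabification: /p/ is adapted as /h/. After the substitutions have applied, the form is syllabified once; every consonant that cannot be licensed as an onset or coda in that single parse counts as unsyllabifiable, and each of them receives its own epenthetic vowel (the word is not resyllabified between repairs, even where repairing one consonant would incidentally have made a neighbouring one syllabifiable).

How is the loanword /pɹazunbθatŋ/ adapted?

Substitution: /p/ → /h/, giving /hɹazunbθatŋ/.
The consonants /h/, /n/, /b/, /t/, /ŋ/ cannot be parsed into a legal (C)V syllable (no codas are permitted; onsets are limited to one consonant).
Each unlicensed consonant becomes the onset of a new syllable: /h/ → /hu/, /n/ → /nu/, /b/ → /bu/, /t/ → /tu/, /ŋ/ → /ŋu/.

huɹazunubuθatuŋu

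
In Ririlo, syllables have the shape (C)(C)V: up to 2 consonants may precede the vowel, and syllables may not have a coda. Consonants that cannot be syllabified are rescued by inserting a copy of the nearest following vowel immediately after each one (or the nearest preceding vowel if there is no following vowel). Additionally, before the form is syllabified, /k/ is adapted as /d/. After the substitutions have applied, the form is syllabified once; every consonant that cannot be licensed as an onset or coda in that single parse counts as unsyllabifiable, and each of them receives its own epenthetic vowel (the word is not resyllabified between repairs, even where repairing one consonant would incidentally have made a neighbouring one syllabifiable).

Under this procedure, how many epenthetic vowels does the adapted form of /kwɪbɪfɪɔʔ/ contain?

After substitution the input is /dwɪbɪfɪɔʔ/.
The unsyllabifiable consonants are /ʔ/; each receives one epenthetic vowel.

1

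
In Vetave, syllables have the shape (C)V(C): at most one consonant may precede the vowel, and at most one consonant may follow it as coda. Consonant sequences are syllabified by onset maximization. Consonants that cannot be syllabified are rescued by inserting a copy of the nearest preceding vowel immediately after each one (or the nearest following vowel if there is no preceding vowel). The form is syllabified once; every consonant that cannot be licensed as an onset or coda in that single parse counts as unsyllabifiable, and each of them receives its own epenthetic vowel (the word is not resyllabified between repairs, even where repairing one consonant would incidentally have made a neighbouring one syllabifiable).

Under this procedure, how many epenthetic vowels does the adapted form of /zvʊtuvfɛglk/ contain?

3

The unsyllabifiable consonants are /z/, /l/, /k/; each receives one epenthetic vowel.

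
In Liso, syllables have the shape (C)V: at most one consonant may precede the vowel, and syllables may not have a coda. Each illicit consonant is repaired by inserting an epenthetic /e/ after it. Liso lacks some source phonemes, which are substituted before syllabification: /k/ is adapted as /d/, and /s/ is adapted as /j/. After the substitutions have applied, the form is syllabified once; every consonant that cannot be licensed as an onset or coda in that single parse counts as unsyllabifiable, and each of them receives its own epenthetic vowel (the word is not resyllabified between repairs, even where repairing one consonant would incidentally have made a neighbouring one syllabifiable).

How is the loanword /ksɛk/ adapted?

Substitution: /k/ → /d/, /s/ → /j/, giving /djɛd/.
The consonants /d/, /d/ cannot be parsed into a legal (C)V syllable (no codas are permitted; onsets are limited to one consonant).
Inserting the epenthetic vowel yields /d/ → /de/, /d/ → /de/.

dejɛde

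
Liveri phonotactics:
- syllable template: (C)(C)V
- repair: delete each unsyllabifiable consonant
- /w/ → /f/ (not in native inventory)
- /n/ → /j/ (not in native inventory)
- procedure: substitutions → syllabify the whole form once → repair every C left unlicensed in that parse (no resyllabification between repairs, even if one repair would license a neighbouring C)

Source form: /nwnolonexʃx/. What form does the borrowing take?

fjoloje

Substitution: /n/ → /j/, /w/ → /f/, giving /jfjolojexʃx/.
The consonants /j/, /x/, /ʃ/, /x/ cannot be parsed into a legal (C)(C)V syllable (no codas are permitted; onsets may contain at most 2 consonants).
Each unlicensed consonant is deleted: /j/, /x/, /ʃ/, /x/.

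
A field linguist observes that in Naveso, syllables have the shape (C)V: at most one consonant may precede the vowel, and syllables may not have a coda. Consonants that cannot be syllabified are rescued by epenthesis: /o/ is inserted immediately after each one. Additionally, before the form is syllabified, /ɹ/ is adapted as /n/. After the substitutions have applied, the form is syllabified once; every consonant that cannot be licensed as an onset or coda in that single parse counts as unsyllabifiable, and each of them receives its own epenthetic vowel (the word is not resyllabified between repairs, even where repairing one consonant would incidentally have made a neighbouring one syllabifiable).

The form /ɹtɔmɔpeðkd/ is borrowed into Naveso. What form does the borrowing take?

notɔmɔpeðokodo

Substitution: /ɹ/ → /n/, giving /ntɔmɔpeðkd/.
Under (C)V, the unsyllabifiable consonants are /n/, /ð/, /k/, /d/ (no codas are permitted; onsets are limited to one consonant).
Inserting the epenthetic vowel yields /n/ → /no/, /ð/ → /ðo/, /k/ → /ko/, /d/ → /do/.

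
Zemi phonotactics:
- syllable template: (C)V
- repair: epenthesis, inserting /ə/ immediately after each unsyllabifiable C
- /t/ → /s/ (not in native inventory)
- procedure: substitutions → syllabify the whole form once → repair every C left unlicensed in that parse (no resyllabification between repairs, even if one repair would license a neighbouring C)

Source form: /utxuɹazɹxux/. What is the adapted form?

Substitution: /t/ → /s/, giving /usxuɹazɹxux/.
Syllabifying with onset maximization leaves /s/, /z/, /ɹ/, /x/ stranded (no codas are permitted; onsets are limited to one consonant).
Epenthesis after each stranded consonant: /s/ → /sə/, /z/ → /zə/, /ɹ/ → /ɹə/, /x/ → /xə/.

usəxuɹazəɹəxuxə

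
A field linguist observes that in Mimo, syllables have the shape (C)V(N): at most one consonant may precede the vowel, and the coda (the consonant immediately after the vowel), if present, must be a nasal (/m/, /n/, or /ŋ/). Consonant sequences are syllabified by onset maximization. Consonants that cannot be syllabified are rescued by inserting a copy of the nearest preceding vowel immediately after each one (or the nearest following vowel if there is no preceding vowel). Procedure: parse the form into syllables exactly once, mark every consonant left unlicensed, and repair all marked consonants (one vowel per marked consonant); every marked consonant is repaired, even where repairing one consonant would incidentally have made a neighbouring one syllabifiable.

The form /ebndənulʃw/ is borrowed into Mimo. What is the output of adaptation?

ebenedənuluʃuwu

The consonants /b/, /n/, /l/, /ʃ/, /w/ cannot be parsed into a legal (C)V(N) syllable (only a nasal (/m/, /n/, or /ŋ/) is licensed in coda position; onsets are limited to one consonant).
Epenthesis after each stranded consonant: /b/ → /be/, /n/ → /ne/, /l/ → /lu/, /ʃ/ → /ʃu/, /w/ → /wu/.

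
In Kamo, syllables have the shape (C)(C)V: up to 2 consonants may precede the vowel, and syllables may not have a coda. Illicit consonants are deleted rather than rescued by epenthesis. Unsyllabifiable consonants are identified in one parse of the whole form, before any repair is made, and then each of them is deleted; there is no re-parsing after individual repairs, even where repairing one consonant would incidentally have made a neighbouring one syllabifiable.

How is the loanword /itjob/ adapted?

Under (C)(C)V, the unsyllabifiable consonants are /b/ (no codas are permitted; onsets may contain at most 2 consonants).
Deleting the stranded consonants removes /b/.

itjo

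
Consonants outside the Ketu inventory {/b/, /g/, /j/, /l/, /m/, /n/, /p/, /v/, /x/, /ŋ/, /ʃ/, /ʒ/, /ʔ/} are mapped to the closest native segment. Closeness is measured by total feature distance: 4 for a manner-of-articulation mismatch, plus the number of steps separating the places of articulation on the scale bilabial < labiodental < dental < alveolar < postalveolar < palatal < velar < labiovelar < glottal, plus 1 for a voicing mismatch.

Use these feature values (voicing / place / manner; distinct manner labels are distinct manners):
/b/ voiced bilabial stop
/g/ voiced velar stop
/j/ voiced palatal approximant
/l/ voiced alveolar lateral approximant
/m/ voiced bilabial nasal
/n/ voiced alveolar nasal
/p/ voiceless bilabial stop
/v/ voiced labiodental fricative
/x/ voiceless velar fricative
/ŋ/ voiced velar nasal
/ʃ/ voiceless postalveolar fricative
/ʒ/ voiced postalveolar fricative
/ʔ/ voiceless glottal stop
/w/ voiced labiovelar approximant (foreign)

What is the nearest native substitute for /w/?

/j/ is closest: same manner (approximant), place distance 2 (labiovelar→palatal), same voicing; total 2. Next closest is /g/ at distance 5.

j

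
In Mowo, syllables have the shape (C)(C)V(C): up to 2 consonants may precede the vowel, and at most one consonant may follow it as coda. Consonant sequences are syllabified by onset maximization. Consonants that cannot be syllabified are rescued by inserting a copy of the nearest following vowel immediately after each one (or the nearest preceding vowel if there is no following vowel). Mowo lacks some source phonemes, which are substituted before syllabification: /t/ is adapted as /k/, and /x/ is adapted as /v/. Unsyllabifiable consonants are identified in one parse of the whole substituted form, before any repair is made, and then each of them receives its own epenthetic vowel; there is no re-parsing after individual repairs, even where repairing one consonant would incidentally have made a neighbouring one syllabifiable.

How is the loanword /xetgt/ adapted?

Substitution: /x/ → /v/, /t/ → /k/, giving /vekgk/.
Syllabifying with onset maximization leaves /g/, /k/ stranded (at most one coda consonant is licensed; onsets may contain at most 2 consonants).
Epenthesis after each stranded consonant: /g/ → /ge/, /k/ → /ke/.

vekgeke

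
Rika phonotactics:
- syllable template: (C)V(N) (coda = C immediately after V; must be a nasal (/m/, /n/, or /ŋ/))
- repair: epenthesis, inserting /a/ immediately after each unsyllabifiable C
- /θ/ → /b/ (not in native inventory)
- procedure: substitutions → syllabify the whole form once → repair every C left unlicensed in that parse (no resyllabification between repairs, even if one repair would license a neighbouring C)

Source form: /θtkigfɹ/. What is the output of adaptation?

batakigafaɹa

Substitution: /θ/ → /b/, giving /btkigfɹ/.
The consonants /b/, /t/, /g/, /f/, /ɹ/ cannot be parsed into a legal (C)V(N) syllable (only a nasal (/m/, /n/, or /ŋ/) is licensed in coda position; onsets are limited to one consonant).
Inserting the epenthetic vowel yields /b/ → /ba/, /t/ → /ta/, /g/ → /ga/, /f/ → /fa/, /ɹ/ → /ɹa/.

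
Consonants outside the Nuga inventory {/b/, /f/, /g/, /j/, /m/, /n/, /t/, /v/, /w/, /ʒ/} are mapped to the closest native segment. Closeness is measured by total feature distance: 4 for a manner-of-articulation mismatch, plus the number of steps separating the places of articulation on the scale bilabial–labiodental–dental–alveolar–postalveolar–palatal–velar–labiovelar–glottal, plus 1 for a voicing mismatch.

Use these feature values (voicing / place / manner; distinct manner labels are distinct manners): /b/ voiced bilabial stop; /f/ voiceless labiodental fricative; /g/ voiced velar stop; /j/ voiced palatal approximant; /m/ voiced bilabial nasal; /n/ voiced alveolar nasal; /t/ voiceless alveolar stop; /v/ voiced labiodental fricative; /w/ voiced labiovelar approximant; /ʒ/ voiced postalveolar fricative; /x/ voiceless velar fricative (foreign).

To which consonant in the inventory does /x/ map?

/ʒ/ is closest: same manner (fricative), place distance 2 (velar→postalveolar), voicing differs (+1); total 3. Next closest is /f/ at distance 5.

ʒ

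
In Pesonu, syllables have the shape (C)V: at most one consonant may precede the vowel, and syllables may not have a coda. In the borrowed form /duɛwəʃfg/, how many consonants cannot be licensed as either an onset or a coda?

Under (C)V, the unsyllabifiable consonants are /ʃ/, /f/, /g/ (no codas are permitted; onsets are limited to one consonant).

3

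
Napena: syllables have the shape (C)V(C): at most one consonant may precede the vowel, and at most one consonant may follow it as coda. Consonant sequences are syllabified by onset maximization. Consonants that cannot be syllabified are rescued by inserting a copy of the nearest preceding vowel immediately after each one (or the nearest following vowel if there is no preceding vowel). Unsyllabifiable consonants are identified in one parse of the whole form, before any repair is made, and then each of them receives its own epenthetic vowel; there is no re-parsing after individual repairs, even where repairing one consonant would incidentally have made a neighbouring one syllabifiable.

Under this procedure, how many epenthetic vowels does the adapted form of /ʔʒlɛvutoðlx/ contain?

4

The unsyllabifiable consonants are /ʔ/, /ʒ/, /l/, /x/; each receives one epenthetic vowel.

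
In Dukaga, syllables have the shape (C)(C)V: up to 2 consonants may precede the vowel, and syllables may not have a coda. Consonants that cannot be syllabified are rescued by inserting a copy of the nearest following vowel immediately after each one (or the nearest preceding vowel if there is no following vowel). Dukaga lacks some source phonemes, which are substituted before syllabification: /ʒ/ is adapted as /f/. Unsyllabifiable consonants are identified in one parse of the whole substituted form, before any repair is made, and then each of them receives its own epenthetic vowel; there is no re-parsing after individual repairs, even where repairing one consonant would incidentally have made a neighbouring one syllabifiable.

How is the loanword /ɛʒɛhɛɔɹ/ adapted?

ɛfɛhɛɔɹɔ

Substitution: /ʒ/ → /f/, giving /ɛfɛhɛɔɹ/.
Syllabifying with onset maximization leaves /ɹ/ stranded (no codas are permitted; onsets may contain at most 2 consonants).
Epenthesis after each stranded consonant: /ɹ/ → /ɹɔ/.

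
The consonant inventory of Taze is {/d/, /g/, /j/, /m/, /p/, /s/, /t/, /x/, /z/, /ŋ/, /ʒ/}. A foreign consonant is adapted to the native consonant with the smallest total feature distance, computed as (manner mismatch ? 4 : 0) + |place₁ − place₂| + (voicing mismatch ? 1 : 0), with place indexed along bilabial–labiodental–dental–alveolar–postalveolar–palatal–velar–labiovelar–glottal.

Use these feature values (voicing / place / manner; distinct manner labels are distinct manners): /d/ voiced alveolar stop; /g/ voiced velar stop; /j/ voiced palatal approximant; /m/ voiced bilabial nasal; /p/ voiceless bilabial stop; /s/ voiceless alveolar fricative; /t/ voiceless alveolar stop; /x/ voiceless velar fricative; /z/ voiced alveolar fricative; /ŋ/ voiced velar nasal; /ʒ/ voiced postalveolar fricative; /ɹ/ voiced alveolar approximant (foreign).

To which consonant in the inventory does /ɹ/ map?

j

/j/ is closest: same manner (approximant), place distance 2 (alveolar→palatal), same voicing; total 2. Next closest is /d/ at distance 4.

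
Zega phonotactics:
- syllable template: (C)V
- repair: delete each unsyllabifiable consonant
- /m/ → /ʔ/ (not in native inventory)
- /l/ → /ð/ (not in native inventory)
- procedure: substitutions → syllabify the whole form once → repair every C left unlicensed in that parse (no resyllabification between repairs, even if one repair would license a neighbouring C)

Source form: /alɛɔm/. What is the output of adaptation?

aðɛɔ

Substitution: /l/ → /ð/, /m/ → /ʔ/, giving /aðɛɔʔ/.
Syllabifying with onset maximization leaves /ʔ/ stranded (no codas are permitted; onsets are limited to one consonant).
Deletion applies to /ʔ/.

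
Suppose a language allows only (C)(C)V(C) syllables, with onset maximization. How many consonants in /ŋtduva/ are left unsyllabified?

The consonants /ŋ/ cannot be parsed into a legal (C)(C)V(C) syllable (at most one coda consonant is licensed; onsets may contain at most 2 consonants).

1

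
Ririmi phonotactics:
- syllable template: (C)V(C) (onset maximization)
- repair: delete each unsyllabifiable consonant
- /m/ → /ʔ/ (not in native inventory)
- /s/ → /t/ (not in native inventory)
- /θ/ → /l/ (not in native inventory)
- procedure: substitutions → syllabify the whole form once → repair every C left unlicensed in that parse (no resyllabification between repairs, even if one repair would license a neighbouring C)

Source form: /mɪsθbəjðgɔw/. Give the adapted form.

Substitution: /m/ → /ʔ/, /s/ → /t/, /θ/ → /l/, giving /ʔɪtlbəjðgɔw/.
The consonants /l/, /ð/ cannot be parsed into a legal (C)V(C) syllable (at most one coda consonant is licensed; onsets are limited to one consonant).
Deleting the stranded consonants removes /l/, /ð/.

ʔɪtbəjgɔw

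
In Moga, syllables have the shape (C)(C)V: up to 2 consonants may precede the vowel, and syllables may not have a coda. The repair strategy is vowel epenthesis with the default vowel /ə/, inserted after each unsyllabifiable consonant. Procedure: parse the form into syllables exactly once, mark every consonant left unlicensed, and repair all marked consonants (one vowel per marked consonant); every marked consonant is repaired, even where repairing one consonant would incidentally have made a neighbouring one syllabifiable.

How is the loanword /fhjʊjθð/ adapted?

Under (C)(C)V, the unsyllabifiable consonants are /f/, /j/, /θ/, /ð/ (no codas are permitted; onsets may contain at most 2 consonants).
Epenthesis after each stranded consonant: /f/ → /fə/, /j/ → /jə/, /θ/ → /θə/, /ð/ → /ðə/.

fəhjʊjəθəðə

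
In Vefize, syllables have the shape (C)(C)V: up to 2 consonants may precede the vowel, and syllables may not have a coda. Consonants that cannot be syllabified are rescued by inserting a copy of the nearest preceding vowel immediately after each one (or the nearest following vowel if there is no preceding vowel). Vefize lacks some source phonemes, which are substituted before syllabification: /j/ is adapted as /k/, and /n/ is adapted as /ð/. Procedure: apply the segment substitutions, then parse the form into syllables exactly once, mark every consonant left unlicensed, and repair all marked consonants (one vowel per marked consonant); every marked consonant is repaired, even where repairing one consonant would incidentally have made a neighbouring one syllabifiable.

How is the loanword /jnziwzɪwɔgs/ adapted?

kiðziwzɪwɔgɔsɔ

Substitution: /j/ → /k/, /n/ → /ð/, giving /kðziwzɪwɔgs/.
Under (C)(C)V, the unsyllabifiable consonants are /k/, /g/, /s/ (no codas are permitted; onsets may contain at most 2 consonants).
Each unlicensed consonant becomes the onset of a new syllable: /k/ → /ki/, /g/ → /gɔ/, /s/ → /sɔ/.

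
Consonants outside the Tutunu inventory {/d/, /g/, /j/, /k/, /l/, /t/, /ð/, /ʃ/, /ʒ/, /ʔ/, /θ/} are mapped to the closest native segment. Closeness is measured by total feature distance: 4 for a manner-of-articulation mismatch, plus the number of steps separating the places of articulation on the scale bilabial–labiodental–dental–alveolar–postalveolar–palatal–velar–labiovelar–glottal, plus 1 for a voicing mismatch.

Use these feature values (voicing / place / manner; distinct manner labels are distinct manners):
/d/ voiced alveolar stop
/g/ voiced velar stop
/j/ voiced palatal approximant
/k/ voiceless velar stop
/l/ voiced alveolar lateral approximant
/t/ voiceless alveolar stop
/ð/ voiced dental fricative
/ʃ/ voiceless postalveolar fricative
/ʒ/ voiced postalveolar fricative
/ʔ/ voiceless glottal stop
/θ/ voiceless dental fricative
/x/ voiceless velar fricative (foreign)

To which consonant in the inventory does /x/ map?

ʃ

/ʃ/ is closest: same manner (fricative), place distance 2 (velar→postalveolar), same voicing; total 2. Next closest is /ʒ/ at distance 3.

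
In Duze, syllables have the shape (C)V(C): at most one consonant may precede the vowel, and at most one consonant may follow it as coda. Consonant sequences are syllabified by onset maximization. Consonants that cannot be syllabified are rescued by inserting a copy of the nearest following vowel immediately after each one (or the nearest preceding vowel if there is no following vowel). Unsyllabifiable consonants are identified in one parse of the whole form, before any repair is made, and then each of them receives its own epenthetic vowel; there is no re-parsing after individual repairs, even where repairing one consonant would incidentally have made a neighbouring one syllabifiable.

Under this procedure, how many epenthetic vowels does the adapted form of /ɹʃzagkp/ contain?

The unsyllabifiable consonants are /ɹ/, /ʃ/, /k/, /p/; each receives one epenthetic vowel.

4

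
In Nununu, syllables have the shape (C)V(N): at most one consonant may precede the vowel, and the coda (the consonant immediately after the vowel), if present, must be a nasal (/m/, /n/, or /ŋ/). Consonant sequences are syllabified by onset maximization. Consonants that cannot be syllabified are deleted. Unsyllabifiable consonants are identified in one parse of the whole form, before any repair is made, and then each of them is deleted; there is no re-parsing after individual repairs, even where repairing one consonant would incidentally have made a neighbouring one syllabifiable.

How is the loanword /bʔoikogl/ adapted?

Under (C)V(N), the unsyllabifiable consonants are /b/, /g/, /l/ (only a nasal (/m/, /n/, or /ŋ/) is licensed in coda position; onsets are limited to one consonant).
Deleting the stranded consonants removes /b/, /g/, /l/.

ʔoiko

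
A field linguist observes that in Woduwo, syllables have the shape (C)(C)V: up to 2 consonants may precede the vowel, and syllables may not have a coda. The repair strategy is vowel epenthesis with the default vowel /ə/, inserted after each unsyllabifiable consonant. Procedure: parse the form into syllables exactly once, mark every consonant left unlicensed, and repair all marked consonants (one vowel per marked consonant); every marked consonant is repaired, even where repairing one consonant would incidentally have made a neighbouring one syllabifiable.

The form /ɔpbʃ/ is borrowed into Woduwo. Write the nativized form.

The consonants /p/, /b/, /ʃ/ cannot be parsed into a legal (C)(C)V syllable (no codas are permitted; onsets may contain at most 2 consonants).
Epenthesis after each stranded consonant: /p/ → /pə/, /b/ → /bə/, /ʃ/ → /ʃə/.

ɔpəbəʃə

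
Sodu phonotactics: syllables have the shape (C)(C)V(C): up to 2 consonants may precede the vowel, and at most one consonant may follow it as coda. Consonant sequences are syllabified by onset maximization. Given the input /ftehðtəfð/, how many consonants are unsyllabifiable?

1

Under (C)(C)V(C), the unsyllabifiable consonants are /ð/ (at most one coda consonant is licensed; onsets may contain at most 2 consonants).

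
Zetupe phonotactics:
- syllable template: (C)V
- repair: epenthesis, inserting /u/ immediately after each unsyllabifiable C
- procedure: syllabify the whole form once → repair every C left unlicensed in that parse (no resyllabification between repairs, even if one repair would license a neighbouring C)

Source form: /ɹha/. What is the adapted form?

Syllabifying with onset maximization leaves /ɹ/ stranded (no codas are permitted; onsets are limited to one consonant).
Epenthesis after each stranded consonant: /ɹ/ → /ɹu/.

ɹuha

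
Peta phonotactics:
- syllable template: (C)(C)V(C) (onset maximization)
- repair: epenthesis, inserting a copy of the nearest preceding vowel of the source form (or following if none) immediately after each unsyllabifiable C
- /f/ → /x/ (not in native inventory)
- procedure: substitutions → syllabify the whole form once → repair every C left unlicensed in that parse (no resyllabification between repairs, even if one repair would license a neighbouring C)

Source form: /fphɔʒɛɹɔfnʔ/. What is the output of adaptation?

xɔphɔʒɛɹɔxnɔʔɔ

Substitution: /f/ → /x/, giving /xphɔʒɛɹɔxnʔ/.
The consonants /x/, /n/, /ʔ/ cannot be parsed into a legal (C)(C)V(C) syllable (at most one coda consonant is licensed; onsets may contain at most 2 consonants).
Each unlicensed consonant becomes the onset of a new syllable: /x/ → /xɔ/, /n/ → /nɔ/, /ʔ/ → /ʔɔ/.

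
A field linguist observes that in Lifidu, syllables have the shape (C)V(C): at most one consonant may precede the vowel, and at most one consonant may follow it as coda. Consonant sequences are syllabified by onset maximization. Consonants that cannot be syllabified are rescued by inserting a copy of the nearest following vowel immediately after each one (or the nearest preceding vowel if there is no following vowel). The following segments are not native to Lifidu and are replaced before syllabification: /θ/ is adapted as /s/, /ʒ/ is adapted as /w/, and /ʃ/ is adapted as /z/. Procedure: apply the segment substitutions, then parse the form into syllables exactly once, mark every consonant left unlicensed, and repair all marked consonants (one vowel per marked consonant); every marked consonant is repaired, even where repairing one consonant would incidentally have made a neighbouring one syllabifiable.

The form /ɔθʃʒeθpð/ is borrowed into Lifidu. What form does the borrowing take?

ɔszewespeðe

Substitution: /θ/ → /s/, /ʃ/ → /z/, /ʒ/ → /w/, giving /ɔszwespð/.
Under (C)V(C), the unsyllabifiable consonants are /z/, /p/, /ð/ (at most one coda consonant is licensed; onsets are limited to one consonant).
Each unlicensed consonant becomes the onset of a new syllable: /z/ → /ze/, /p/ → /pe/, /ð/ → /ðe/.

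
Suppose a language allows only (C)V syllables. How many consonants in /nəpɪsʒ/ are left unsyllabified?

Under (C)V, the unsyllabifiable consonants are /s/, /ʒ/ (no codas are permitted; onsets are limited to one consonant).

2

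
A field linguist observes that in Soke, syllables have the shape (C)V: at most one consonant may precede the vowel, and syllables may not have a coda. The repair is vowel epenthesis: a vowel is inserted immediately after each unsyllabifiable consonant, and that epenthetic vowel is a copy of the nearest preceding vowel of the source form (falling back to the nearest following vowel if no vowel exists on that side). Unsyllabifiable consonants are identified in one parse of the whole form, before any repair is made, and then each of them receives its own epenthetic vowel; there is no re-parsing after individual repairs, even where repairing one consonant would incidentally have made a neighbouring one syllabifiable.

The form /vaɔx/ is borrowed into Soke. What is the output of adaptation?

The consonants /x/ cannot be parsed into a legal (C)V syllable (no codas are permitted; onsets are limited to one consonant).
Each unlicensed consonant becomes the onset of a new syllable: /x/ → /xɔ/.

vaɔxɔ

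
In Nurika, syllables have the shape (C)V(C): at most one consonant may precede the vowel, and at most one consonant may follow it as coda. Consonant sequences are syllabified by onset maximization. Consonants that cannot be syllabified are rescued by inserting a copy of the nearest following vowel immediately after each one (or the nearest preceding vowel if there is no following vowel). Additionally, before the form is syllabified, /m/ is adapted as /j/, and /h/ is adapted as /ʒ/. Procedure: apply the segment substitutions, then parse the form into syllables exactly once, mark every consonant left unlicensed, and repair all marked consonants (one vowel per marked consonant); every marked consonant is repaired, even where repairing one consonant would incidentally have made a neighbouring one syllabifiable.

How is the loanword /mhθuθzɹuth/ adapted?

juʒuθuθzuɹutʒu

Substitution: /m/ → /j/, /h/ → /ʒ/, giving /jʒθuθzɹutʒ/.
Under (C)V(C), the unsyllabifiable consonants are /j/, /ʒ/, /z/, /ʒ/ (at most one coda consonant is licensed; onsets are limited to one consonant).
Epenthesis after each stranded consonant: /j/ → /ju/, /ʒ/ → /ʒu/, /z/ → /zu/, /ʒ/ → /ʒu/.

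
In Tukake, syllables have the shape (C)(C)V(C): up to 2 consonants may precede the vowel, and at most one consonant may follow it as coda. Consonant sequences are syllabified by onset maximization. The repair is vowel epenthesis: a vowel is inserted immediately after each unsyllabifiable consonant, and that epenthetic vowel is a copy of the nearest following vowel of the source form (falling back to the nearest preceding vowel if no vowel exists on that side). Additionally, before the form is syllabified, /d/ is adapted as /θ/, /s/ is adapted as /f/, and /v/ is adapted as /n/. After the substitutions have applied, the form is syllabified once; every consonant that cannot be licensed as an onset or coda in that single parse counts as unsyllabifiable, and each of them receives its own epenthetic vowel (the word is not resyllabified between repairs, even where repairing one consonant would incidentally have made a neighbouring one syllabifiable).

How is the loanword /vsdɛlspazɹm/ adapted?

nɛfθɛlfpazɹama

Substitution: /v/ → /n/, /s/ → /f/, /d/ → /θ/, giving /nfθɛlfpazɹm/.
Under (C)(C)V(C), the unsyllabifiable consonants are /n/, /ɹ/, /m/ (at most one coda consonant is licensed; onsets may contain at most 2 consonants).
Inserting the epenthetic vowel yields /n/ → /nɛ/, /ɹ/ → /ɹa/, /m/ → /ma/.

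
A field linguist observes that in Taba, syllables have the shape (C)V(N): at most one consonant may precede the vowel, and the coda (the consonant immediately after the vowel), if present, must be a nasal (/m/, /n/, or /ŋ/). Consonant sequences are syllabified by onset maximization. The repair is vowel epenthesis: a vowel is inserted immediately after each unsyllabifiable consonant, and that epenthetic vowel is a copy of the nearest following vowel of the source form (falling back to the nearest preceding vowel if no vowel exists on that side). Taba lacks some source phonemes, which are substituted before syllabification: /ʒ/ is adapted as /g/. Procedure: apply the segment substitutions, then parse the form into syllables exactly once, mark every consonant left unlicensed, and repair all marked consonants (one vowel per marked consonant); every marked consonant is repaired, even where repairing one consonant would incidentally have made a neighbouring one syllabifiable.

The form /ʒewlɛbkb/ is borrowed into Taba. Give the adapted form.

gewɛlɛbɛkɛbɛ

Substitution: /ʒ/ → /g/, giving /gewlɛbkb/.
The consonants /w/, /b/, /k/, /b/ cannot be parsed into a legal (C)V(N) syllable (only a nasal (/m/, /n/, or /ŋ/) is licensed in coda position; onsets are limited to one consonant).
Epenthesis after each stranded consonant: /w/ → /wɛ/, /b/ → /bɛ/, /k/ → /kɛ/, /b/ → /bɛ/.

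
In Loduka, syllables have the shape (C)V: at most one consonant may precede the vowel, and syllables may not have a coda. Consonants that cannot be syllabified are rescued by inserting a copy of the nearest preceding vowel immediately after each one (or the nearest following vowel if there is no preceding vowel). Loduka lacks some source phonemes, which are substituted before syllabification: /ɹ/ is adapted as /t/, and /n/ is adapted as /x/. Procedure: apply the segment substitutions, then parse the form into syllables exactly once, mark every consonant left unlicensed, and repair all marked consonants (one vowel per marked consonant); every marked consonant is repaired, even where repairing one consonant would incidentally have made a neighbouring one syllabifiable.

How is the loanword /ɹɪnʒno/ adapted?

Substitution: /ɹ/ → /t/, /n/ → /x/, giving /tɪxʒxo/.
Under (C)V, the unsyllabifiable consonants are /x/, /ʒ/ (no codas are permitted; onsets are limited to one consonant).
Each unlicensed consonant becomes the onset of a new syllable: /x/ → /xɪ/, /ʒ/ → /ʒɪ/.

tɪxɪʒɪxo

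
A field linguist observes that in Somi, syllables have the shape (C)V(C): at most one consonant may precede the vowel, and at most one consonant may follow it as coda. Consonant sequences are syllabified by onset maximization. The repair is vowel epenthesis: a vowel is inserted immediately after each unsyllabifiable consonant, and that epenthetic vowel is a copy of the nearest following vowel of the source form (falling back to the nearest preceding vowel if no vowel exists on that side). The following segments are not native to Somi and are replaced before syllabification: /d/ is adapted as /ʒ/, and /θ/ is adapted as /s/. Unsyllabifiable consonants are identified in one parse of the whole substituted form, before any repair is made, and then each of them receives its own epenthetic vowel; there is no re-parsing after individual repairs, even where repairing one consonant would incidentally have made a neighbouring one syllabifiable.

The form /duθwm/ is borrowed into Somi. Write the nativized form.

ʒuswumu

Substitution: /d/ → /ʒ/, /θ/ → /s/, giving /ʒuswm/.
Under (C)V(C), the unsyllabifiable consonants are /w/, /m/ (at most one coda consonant is licensed; onsets are limited to one consonant).
Epenthesis after each stranded consonant: /w/ → /wu/, /m/ → /mu/.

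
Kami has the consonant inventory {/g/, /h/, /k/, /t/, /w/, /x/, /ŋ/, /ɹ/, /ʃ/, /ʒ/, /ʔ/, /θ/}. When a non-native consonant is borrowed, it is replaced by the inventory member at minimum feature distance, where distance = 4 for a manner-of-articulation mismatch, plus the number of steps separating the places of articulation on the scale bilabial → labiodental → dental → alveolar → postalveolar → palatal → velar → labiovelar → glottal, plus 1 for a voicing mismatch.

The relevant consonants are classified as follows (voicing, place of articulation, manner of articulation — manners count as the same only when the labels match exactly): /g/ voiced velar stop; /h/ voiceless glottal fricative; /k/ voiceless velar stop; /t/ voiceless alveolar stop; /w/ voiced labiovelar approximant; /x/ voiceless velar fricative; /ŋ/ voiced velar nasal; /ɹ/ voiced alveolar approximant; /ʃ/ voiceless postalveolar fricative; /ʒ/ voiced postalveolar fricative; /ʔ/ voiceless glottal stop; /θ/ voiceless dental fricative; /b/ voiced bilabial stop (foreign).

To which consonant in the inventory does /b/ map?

/t/ is closest: same manner (stop), place distance 3 (bilabial→alveolar), voicing differs (+1); total 4. Next closest is /g/ at distance 6.

t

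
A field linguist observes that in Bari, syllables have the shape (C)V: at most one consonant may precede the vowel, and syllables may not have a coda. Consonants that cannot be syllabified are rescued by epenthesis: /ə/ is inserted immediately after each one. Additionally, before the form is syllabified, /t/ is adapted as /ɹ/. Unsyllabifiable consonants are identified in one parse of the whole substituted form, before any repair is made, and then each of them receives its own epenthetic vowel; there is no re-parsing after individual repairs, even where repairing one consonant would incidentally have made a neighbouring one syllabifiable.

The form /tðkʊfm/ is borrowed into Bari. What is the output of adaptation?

Substitution: /t/ → /ɹ/, giving /ɹðkʊfm/.
Under (C)V, the unsyllabifiable consonants are /ɹ/, /ð/, /f/, /m/ (no codas are permitted; onsets are limited to one consonant).
Inserting the epenthetic vowel yields /ɹ/ → /ɹə/, /ð/ → /ðə/, /f/ → /fə/, /m/ → /mə/.

ɹəðəkʊfəmə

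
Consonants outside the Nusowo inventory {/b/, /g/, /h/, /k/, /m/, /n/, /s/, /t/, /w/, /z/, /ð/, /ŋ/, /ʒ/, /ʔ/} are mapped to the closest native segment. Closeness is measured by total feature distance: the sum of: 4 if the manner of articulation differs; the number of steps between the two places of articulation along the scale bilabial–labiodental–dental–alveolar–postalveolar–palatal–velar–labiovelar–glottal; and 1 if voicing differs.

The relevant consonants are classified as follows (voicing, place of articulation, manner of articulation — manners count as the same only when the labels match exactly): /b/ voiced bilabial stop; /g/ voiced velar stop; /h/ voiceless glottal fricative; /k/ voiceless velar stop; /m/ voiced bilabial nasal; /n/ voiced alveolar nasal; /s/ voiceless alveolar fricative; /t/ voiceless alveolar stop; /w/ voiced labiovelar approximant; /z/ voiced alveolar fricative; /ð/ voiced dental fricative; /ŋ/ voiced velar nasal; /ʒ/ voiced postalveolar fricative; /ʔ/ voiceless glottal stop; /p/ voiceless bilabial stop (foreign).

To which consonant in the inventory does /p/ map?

/b/ is closest: same manner (stop), place distance 0 (bilabial→bilabial), voicing differs (+1); total 1. Next closest is /t/ at distance 3.

b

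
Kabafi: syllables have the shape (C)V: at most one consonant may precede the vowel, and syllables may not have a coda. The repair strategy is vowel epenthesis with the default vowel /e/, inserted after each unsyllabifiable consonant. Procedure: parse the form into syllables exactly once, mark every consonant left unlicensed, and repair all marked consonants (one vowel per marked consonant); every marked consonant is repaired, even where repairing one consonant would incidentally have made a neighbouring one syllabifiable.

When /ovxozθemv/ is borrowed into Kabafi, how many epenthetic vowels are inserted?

4

The unsyllabifiable consonants are /v/, /z/, /m/, /v/; each receives one epenthetic vowel.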